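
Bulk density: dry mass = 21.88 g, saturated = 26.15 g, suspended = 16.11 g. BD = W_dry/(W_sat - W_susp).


BD = 21.88 / (26.15 - 16.11) = 21.88 / 10.04 = 2.179 g/cm^3

2.179


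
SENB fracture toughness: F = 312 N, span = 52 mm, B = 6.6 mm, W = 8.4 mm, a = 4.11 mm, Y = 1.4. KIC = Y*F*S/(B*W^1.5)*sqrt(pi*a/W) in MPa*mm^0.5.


KIC = 1.4*312*52/(6.6*8.4^1.5)*sqrt(pi*4.11/8.4) = 175.26

175.26


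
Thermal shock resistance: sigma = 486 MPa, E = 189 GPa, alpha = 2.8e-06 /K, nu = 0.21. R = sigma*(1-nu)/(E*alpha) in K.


R = 486*(1-0.21)/(189*1000*2.8e-06) = 726 K

726


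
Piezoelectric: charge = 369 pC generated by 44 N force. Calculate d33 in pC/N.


d33 = 369 / 44 = 8.4 pC/N

8.4


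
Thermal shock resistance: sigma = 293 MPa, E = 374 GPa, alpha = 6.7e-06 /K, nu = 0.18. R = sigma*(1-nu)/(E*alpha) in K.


R = 293*(1-0.18)/(374*1000*6.7e-06) = 96 K

96


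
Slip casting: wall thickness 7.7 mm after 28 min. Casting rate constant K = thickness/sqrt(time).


K = 7.7 / sqrt(28) = 7.7 / 5.2915 = 1.455 mm/min^0.5

1.455


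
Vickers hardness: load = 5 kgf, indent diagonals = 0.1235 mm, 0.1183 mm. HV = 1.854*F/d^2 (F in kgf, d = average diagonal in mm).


d_avg = (0.1235+0.1183)/2 = 0.1209 mm
HV = 1.854*5/0.1209^2 = 634

634


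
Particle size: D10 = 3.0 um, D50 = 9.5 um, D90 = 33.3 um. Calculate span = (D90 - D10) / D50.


Span = (33.3 - 3.0) / 9.5 = 30.3 / 9.5 = 3.189

3.189


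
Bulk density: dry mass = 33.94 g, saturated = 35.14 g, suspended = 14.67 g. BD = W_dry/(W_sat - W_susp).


BD = 33.94 / (35.14 - 14.67) = 33.94 / 20.47 = 1.658 g/cm^3

1.658


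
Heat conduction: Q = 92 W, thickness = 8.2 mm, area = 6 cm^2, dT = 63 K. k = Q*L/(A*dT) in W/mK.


k = 92*8.2/1000/(6/10000*63) = 19.96 W/mK

19.96


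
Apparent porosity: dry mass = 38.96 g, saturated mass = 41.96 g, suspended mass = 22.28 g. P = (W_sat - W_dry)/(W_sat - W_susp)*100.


P = (41.96 - 38.96) / (41.96 - 22.28) * 100 = 3.0 / 19.68 * 100 = 15.2%

15.2


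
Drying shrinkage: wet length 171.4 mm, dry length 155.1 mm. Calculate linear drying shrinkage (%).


DS = (171.4 - 155.1) / 171.4 * 100 = 9.51%

9.51


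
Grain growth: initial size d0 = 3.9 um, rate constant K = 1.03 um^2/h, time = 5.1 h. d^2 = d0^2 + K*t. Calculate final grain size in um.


d^2 = 3.9^2 + 1.03*5.1 = 20.463
d = sqrt(20.463) = 4.52 um

4.52


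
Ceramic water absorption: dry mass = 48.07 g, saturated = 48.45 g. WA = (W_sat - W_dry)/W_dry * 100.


WA = (48.45 - 48.07) / 48.07 * 100 = 0.79%

0.79


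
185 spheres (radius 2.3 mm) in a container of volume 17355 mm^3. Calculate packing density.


V_sphere = 4/3*pi*2.3^3 = 50.965 mm^3
Total V = 185*50.965 = 9428.525 mm^3
PD = 9428.525 / 17355 = 0.543

0.543


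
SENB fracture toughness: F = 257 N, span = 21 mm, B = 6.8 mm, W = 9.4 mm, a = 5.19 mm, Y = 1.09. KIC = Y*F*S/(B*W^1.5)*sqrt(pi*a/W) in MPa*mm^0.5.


KIC = 1.09*257*21/(6.8*9.4^1.5)*sqrt(pi*5.19/9.4) = 39.53

39.53


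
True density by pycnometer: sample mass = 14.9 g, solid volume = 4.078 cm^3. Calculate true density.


TD = 14.9 / 4.078 = 3.654 g/cm^3

3.654


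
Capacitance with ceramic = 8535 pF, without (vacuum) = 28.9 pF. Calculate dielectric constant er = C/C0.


er = 8535 / 28.9 = 295.33

295.33


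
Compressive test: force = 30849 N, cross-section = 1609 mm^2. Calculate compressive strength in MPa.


CS = 30849 / 1609 = 19.2 MPa

19.2


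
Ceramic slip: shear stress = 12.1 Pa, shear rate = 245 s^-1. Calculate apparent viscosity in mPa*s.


eta = tau/gamma * 1000 = 12.1/245 * 1000 = 49.4 mPa*s

49.4


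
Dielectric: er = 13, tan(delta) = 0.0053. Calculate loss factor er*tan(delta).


Loss = 13 * 0.0053 = 0.069

0.069


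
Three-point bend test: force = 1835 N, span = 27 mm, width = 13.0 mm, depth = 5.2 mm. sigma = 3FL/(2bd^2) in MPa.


sigma = 3*1835*27/(2*13.0*5.2^2) = 211.4 MPa

211.4


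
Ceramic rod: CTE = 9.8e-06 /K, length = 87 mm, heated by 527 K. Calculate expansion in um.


dL = 9.8e-06 * 87 * 527 * 1000 = 449.32 um

449.32


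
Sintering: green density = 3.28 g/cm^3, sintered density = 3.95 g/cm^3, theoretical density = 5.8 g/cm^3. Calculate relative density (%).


Relative = 3.95 / 5.8 * 100 = 68.1%

68.1


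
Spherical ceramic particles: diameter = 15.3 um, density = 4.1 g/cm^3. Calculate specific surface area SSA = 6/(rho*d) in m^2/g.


SSA = 6 / (4.1 * 15.3) = 0.096 m^2/g

0.096


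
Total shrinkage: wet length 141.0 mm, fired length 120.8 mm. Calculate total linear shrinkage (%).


TS = (141.0 - 120.8) / 141.0 * 100 = 14.33%

14.33


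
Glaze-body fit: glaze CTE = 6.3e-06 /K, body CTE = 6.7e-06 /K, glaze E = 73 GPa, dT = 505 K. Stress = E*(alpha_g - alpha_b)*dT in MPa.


Stress = 73*1000*(6.3e-06 - 6.7e-06)*505 = -14.7 MPa

-14.7


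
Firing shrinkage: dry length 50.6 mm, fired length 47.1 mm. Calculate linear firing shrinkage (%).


FS = (50.6 - 47.1) / 50.6 * 100 = 6.92%

6.92


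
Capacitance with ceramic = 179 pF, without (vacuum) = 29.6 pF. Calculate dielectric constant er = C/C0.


er = 179 / 29.6 = 6.05

6.05


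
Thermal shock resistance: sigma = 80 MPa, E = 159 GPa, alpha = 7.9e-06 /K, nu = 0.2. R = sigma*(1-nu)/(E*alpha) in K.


R = 80*(1-0.2)/(159*1000*7.9e-06) = 51 K

51


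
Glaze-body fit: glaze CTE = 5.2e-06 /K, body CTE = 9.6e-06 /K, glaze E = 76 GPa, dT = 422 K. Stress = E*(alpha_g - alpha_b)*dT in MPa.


Stress = 76*1000*(5.2e-06 - 9.6e-06)*422 = -141.1 MPa

-141.1


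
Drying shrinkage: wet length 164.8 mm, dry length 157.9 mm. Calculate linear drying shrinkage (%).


DS = (164.8 - 157.9) / 164.8 * 100 = 4.19%

4.19


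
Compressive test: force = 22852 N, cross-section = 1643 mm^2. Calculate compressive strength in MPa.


CS = 22852 / 1643 = 13.9 MPa

13.9


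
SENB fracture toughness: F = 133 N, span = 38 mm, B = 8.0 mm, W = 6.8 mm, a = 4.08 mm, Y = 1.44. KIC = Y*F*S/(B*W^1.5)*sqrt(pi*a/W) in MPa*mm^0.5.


KIC = 1.44*133*38/(8.0*6.8^1.5)*sqrt(pi*4.08/6.8) = 70.44

70.44


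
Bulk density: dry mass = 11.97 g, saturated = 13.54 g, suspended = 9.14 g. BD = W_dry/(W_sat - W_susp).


BD = 11.97 / (13.54 - 9.14) = 11.97 / 4.4 = 2.72 g/cm^3

2.72


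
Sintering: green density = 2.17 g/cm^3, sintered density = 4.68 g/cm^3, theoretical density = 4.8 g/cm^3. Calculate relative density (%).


Relative = 4.68 / 4.8 * 100 = 97.5%

97.5


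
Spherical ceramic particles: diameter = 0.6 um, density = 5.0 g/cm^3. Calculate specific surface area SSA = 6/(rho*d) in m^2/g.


SSA = 6 / (5.0 * 0.6) = 2.0 m^2/g

2.0


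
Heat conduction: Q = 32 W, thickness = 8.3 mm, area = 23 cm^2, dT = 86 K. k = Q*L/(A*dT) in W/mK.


k = 32*8.3/1000/(23/10000*86) = 1.34 W/mK

1.34


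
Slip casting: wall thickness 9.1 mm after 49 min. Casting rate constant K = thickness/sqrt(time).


K = 9.1 / sqrt(49) = 9.1 / 7.0 = 1.3 mm/min^0.5

1.3


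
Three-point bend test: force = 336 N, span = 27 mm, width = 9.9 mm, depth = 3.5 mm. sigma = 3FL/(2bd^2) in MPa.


sigma = 3*336*27/(2*9.9*3.5^2) = 112.2 MPa

112.2


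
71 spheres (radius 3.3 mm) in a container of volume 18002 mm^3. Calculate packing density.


V_sphere = 4/3*pi*3.3^3 = 150.5326 mm^3
Total V = 71*150.5326 = 10687.8146 mm^3
PD = 10687.8146 / 18002 = 0.594

0.594


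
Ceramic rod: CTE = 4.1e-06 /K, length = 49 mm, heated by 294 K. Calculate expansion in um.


dL = 4.1e-06 * 49 * 294 * 1000 = 59.065 um

59.065


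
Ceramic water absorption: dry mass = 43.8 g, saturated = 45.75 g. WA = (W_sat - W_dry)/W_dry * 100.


WA = (45.75 - 43.8) / 43.8 * 100 = 4.45%

4.45


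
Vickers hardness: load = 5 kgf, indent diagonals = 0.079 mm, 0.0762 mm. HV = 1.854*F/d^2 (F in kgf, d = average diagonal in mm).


d_avg = (0.079+0.0762)/2 = 0.0776 mm
HV = 1.854*5/0.0776^2 = 1539

1539


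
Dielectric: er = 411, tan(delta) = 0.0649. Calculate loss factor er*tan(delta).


Loss = 411 * 0.0649 = 26.674

26.674


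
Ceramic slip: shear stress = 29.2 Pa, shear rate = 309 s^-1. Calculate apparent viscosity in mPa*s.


eta = tau/gamma * 1000 = 29.2/309 * 1000 = 94.5 mPa*s

94.5


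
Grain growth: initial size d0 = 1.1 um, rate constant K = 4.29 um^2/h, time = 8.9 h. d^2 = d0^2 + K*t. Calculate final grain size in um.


d^2 = 1.1^2 + 4.29*8.9 = 39.391
d = sqrt(39.391) = 6.28 um

6.28


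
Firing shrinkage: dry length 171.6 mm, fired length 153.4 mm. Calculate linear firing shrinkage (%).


FS = (171.6 - 153.4) / 171.6 * 100 = 10.61%

10.61


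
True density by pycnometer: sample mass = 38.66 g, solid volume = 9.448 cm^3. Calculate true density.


TD = 38.66 / 9.448 = 4.092 g/cm^3

4.092


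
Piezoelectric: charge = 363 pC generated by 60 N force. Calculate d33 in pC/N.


d33 = 363 / 60 = 6.1 pC/N

6.1


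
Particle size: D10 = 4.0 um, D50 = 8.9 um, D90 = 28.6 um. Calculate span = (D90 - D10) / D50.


Span = (28.6 - 4.0) / 8.9 = 24.6 / 8.9 = 2.764

2.764


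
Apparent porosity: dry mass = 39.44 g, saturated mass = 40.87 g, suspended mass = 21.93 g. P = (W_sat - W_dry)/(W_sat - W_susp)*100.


P = (40.87 - 39.44) / (40.87 - 21.93) * 100 = 1.43 / 18.94 * 100 = 7.6%

7.6


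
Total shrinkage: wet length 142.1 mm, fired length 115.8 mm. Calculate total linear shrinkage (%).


TS = (142.1 - 115.8) / 142.1 * 100 = 18.51%

18.51


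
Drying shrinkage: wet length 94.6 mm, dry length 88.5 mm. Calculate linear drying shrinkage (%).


DS = (94.6 - 88.5) / 94.6 * 100 = 6.45%

6.45


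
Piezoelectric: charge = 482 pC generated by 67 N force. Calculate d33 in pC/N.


d33 = 482 / 67 = 7.2 pC/N

7.2


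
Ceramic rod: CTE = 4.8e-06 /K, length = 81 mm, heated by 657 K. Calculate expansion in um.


dL = 4.8e-06 * 81 * 657 * 1000 = 255.442 um

255.442


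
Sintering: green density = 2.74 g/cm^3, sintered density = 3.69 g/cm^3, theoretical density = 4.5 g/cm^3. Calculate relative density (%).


Relative = 3.69 / 4.5 * 100 = 82.0%

82.0


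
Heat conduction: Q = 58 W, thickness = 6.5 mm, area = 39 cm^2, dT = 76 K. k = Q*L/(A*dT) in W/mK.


k = 58*6.5/1000/(39/10000*76) = 1.27 W/mK

1.27


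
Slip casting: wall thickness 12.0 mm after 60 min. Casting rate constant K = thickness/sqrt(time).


K = 12.0 / sqrt(60) = 12.0 / 7.746 = 1.549 mm/min^0.5

1.549


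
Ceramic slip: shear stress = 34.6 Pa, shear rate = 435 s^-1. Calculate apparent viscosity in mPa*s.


eta = tau/gamma * 1000 = 34.6/435 * 1000 = 79.5 mPa*s

79.5


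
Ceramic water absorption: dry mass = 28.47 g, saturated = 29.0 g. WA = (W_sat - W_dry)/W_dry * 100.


WA = (29.0 - 28.47) / 28.47 * 100 = 1.86%

1.86


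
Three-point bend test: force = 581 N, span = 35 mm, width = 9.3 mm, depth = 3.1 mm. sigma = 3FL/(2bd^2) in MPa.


sigma = 3*581*35/(2*9.3*3.1^2) = 341.3 MPa

341.3


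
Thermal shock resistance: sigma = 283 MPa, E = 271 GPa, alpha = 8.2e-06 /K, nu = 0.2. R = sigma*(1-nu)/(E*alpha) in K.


R = 283*(1-0.2)/(271*1000*8.2e-06) = 102 K

102


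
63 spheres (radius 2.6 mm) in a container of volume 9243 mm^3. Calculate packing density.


V_sphere = 4/3*pi*2.6^3 = 73.6222 mm^3
Total V = 63*73.6222 = 4638.1986 mm^3
PD = 4638.1986 / 9243 = 0.502

0.502


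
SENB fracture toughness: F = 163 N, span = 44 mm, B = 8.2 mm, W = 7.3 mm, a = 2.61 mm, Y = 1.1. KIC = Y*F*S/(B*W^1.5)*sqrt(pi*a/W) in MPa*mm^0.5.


KIC = 1.1*163*44/(8.2*7.3^1.5)*sqrt(pi*2.61/7.3) = 51.7

51.7


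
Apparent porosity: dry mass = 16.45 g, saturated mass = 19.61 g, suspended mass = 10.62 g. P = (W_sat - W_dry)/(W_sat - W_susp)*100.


P = (19.61 - 16.45) / (19.61 - 10.62) * 100 = 3.16 / 8.99 * 100 = 35.2%

35.2


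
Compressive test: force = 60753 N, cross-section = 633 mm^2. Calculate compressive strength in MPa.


CS = 60753 / 633 = 96.0 MPa

96.0


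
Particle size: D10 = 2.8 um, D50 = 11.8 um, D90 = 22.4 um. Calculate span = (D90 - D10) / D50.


Span = (22.4 - 2.8) / 11.8 = 19.6 / 11.8 = 1.661

1.661


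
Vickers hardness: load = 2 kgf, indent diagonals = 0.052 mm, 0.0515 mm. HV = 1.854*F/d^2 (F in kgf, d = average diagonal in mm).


d_avg = (0.052+0.0515)/2 = 0.05175 mm
HV = 1.854*2/0.05175^2 = 1385

1385


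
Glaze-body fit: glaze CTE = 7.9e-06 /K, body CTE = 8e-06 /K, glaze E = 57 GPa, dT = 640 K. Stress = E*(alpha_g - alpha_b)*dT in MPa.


Stress = 57*1000*(7.9e-06 - 8e-06)*640 = -3.6 MPa

-3.6


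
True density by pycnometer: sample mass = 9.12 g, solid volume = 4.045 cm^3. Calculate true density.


TD = 9.12 / 4.045 = 2.255 g/cm^3

2.255


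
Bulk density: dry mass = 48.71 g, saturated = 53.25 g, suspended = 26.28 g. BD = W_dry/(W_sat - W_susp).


BD = 48.71 / (53.25 - 26.28) = 48.71 / 26.97 = 1.806 g/cm^3

1.806


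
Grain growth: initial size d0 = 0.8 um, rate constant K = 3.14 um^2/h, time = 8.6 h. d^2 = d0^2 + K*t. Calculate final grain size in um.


d^2 = 0.8^2 + 3.14*8.6 = 27.644
d = sqrt(27.644) = 5.26 um

5.26


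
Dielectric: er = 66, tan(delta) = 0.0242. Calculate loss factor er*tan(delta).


Loss = 66 * 0.0242 = 1.597

1.597


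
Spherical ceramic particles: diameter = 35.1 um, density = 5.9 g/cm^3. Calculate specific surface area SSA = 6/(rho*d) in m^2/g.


SSA = 6 / (5.9 * 35.1) = 0.029 m^2/g

0.029


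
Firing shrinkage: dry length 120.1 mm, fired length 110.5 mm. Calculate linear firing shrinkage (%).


FS = (120.1 - 110.5) / 120.1 * 100 = 7.99%

7.99


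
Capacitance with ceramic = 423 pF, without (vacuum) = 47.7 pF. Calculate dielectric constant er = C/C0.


er = 423 / 47.7 = 8.87

8.87


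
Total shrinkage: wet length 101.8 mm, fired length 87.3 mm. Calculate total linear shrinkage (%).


TS = (101.8 - 87.3) / 101.8 * 100 = 14.24%

14.24


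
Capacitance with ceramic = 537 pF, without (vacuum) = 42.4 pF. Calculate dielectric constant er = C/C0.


er = 537 / 42.4 = 12.67

12.67


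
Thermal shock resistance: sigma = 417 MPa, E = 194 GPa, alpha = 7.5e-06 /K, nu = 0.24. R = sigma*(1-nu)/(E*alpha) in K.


R = 417*(1-0.24)/(194*1000*7.5e-06) = 218 K

218


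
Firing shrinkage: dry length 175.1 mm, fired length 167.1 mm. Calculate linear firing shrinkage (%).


FS = (175.1 - 167.1) / 175.1 * 100 = 4.57%

4.57


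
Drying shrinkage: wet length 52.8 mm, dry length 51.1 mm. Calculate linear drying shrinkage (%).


DS = (52.8 - 51.1) / 52.8 * 100 = 3.22%

3.22


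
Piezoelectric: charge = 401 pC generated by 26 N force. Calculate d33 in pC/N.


d33 = 401 / 26 = 15.4 pC/N

15.4


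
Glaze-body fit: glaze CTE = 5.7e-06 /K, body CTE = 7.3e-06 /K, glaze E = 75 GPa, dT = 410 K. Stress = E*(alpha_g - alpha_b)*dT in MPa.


Stress = 75*1000*(5.7e-06 - 7.3e-06)*410 = -49.2 MPa

-49.2


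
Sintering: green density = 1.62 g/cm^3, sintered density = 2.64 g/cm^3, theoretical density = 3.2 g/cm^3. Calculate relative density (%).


Relative = 2.64 / 3.2 * 100 = 82.5%

82.5


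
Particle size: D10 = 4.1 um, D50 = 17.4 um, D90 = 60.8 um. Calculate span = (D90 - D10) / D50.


Span = (60.8 - 4.1) / 17.4 = 56.7 / 17.4 = 3.259

3.259


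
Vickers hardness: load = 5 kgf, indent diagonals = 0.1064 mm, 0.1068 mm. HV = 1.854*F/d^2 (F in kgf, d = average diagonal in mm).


d_avg = (0.1064+0.1068)/2 = 0.1066 mm
HV = 1.854*5/0.1066^2 = 816

816


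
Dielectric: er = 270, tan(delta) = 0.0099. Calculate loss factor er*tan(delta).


Loss = 270 * 0.0099 = 2.673

2.673


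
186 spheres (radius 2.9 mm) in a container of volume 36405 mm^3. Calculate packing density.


V_sphere = 4/3*pi*2.9^3 = 102.1604 mm^3
Total V = 186*102.1604 = 19001.8344 mm^3
PD = 19001.8344 / 36405 = 0.522

0.522


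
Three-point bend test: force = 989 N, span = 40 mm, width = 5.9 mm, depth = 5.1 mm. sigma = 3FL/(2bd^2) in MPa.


sigma = 3*989*40/(2*5.9*5.1^2) = 386.7 MPa

386.7


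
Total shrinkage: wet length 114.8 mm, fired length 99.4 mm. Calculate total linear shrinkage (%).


TS = (114.8 - 99.4) / 114.8 * 100 = 13.41%

13.41


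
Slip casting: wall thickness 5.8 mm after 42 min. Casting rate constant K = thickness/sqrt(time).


K = 5.8 / sqrt(42) = 5.8 / 6.4807 = 0.895 mm/min^0.5

0.895


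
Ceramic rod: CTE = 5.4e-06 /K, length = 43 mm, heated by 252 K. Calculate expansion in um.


dL = 5.4e-06 * 43 * 252 * 1000 = 58.514 um

58.514


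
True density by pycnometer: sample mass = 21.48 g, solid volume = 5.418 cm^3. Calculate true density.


TD = 21.48 / 5.418 = 3.965 g/cm^3

3.965


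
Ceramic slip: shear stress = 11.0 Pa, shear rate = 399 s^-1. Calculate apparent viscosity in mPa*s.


eta = tau/gamma * 1000 = 11.0/399 * 1000 = 27.6 mPa*s

27.6


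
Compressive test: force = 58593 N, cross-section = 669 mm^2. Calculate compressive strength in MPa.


CS = 58593 / 669 = 87.6 MPa

87.6


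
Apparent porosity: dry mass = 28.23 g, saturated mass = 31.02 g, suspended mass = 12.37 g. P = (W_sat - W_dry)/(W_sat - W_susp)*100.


P = (31.02 - 28.23) / (31.02 - 12.37) * 100 = 2.79 / 18.65 * 100 = 15.0%

15.0


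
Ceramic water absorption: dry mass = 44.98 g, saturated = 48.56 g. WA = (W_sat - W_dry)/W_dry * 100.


WA = (48.56 - 44.98) / 44.98 * 100 = 7.96%

7.96


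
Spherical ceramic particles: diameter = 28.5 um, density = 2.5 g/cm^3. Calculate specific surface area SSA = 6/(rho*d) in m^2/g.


SSA = 6 / (2.5 * 28.5) = 0.084 m^2/g

0.084


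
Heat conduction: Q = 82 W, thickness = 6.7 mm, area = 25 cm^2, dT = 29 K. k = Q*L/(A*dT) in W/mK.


k = 82*6.7/1000/(25/10000*29) = 7.58 W/mK

7.58


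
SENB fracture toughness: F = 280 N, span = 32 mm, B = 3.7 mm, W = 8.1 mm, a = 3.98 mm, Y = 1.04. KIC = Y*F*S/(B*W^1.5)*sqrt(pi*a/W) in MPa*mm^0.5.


KIC = 1.04*280*32/(3.7*8.1^1.5)*sqrt(pi*3.98/8.1) = 135.73

135.73


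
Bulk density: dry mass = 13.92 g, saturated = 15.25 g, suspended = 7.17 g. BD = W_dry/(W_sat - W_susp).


BD = 13.92 / (15.25 - 7.17) = 13.92 / 8.08 = 1.723 g/cm^3

1.723


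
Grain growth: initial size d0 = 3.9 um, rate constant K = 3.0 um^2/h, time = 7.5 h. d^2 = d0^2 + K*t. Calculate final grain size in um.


d^2 = 3.9^2 + 3.0*7.5 = 37.71
d = sqrt(37.71) = 6.14 um

6.14


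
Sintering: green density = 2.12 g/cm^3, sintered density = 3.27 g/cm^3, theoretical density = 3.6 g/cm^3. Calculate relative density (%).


Relative = 3.27 / 3.6 * 100 = 90.8%

90.8


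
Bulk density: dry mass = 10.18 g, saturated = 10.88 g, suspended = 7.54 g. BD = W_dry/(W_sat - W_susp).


BD = 10.18 / (10.88 - 7.54) = 10.18 / 3.34 = 3.048 g/cm^3

3.048


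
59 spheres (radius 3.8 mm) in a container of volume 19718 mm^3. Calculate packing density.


V_sphere = 4/3*pi*3.8^3 = 229.8473 mm^3
Total V = 59*229.8473 = 13560.9907 mm^3
PD = 13560.9907 / 19718 = 0.688

0.688


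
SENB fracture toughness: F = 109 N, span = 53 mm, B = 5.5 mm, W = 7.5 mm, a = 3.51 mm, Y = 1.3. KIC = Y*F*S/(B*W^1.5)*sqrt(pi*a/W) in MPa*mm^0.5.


KIC = 1.3*109*53/(5.5*7.5^1.5)*sqrt(pi*3.51/7.5) = 80.61

80.61


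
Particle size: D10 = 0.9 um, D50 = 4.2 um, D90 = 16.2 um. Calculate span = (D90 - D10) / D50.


Span = (16.2 - 0.9) / 4.2 = 15.3 / 4.2 = 3.643

3.643


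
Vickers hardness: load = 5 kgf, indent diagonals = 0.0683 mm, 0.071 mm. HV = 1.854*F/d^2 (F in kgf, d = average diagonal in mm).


d_avg = (0.0683+0.071)/2 = 0.06965 mm
HV = 1.854*5/0.06965^2 = 1911

1911


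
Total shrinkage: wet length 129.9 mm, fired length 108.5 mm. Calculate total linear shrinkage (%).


TS = (129.9 - 108.5) / 129.9 * 100 = 16.47%

16.47


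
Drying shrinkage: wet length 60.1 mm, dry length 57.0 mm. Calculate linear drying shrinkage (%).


DS = (60.1 - 57.0) / 60.1 * 100 = 5.16%

5.16


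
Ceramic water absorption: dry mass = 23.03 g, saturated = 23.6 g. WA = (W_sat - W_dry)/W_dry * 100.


WA = (23.6 - 23.03) / 23.03 * 100 = 2.48%

2.48


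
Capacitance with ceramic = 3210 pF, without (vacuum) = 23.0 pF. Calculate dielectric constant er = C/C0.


er = 3210 / 23.0 = 139.57

139.57


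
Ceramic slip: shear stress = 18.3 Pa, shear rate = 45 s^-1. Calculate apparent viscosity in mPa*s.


eta = tau/gamma * 1000 = 18.3/45 * 1000 = 406.7 mPa*s

406.7


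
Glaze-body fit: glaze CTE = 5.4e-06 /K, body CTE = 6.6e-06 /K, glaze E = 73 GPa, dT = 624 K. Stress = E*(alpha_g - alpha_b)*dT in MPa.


Stress = 73*1000*(5.4e-06 - 6.6e-06)*624 = -54.7 MPa

-54.7


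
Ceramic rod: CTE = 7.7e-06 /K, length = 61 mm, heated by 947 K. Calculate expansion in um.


dL = 7.7e-06 * 61 * 947 * 1000 = 444.806 um

444.806


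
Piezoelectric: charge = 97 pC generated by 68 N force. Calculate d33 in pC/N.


d33 = 97 / 68 = 1.4 pC/N

1.4


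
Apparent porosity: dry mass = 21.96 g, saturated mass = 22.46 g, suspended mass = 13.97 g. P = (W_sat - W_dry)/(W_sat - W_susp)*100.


P = (22.46 - 21.96) / (22.46 - 13.97) * 100 = 0.5 / 8.49 * 100 = 5.9%

5.9


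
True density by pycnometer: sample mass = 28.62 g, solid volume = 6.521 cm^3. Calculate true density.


TD = 28.62 / 6.521 = 4.389 g/cm^3

4.389


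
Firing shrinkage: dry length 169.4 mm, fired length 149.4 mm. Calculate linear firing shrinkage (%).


FS = (169.4 - 149.4) / 169.4 * 100 = 11.81%

11.81


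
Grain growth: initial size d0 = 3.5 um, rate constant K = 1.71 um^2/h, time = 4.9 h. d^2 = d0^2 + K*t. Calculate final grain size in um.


d^2 = 3.5^2 + 1.71*4.9 = 20.629
d = sqrt(20.629) = 4.54 um

4.54


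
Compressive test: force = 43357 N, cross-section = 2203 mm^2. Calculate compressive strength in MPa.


CS = 43357 / 2203 = 19.7 MPa

19.7


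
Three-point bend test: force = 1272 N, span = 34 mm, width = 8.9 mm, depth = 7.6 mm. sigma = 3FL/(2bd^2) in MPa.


sigma = 3*1272*34/(2*8.9*7.6^2) = 126.2 MPa

126.2


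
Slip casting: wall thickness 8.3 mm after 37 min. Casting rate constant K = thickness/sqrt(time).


K = 8.3 / sqrt(37) = 8.3 / 6.0828 = 1.365 mm/min^0.5

1.365


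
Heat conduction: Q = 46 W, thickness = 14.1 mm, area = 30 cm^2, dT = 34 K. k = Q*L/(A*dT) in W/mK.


k = 46*14.1/1000/(30/10000*34) = 6.36 W/mK

6.36


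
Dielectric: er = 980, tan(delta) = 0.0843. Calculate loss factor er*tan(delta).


Loss = 980 * 0.0843 = 82.614

82.614


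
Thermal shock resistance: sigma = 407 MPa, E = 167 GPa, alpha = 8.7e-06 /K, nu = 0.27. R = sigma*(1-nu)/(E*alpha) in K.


R = 407*(1-0.27)/(167*1000*8.7e-06) = 204 K

204


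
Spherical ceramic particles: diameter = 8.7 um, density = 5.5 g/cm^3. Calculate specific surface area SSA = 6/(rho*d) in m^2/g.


SSA = 6 / (5.5 * 8.7) = 0.125 m^2/g

0.125


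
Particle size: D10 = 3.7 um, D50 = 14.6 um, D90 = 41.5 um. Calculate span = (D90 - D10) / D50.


Span = (41.5 - 3.7) / 14.6 = 37.8 / 14.6 = 2.589

2.589


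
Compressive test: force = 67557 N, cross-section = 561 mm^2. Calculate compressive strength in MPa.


CS = 67557 / 561 = 120.4 MPa

120.4


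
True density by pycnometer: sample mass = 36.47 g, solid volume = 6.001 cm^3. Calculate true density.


TD = 36.47 / 6.001 = 6.077 g/cm^3

6.077


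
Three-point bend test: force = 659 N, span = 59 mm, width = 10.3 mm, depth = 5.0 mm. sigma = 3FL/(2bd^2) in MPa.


sigma = 3*659*59/(2*10.3*5.0^2) = 226.5 MPa

226.5


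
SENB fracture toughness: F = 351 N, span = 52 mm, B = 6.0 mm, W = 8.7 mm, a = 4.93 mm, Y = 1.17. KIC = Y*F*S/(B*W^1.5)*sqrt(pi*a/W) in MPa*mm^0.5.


KIC = 1.17*351*52/(6.0*8.7^1.5)*sqrt(pi*4.93/8.7) = 185.06

185.06


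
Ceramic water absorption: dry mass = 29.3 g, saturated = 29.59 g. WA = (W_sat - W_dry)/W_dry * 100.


WA = (29.59 - 29.3) / 29.3 * 100 = 0.99%

0.99


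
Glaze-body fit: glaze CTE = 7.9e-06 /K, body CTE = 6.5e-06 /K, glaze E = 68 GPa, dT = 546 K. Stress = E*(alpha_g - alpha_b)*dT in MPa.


Stress = 68*1000*(7.9e-06 - 6.5e-06)*546 = 52.0 MPa

52.0


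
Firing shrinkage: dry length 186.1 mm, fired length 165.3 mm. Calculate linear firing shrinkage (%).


FS = (186.1 - 165.3) / 186.1 * 100 = 11.18%

11.18


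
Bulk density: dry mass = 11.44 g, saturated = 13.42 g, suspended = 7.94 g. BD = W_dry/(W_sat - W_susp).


BD = 11.44 / (13.42 - 7.94) = 11.44 / 5.48 = 2.088 g/cm^3

2.088


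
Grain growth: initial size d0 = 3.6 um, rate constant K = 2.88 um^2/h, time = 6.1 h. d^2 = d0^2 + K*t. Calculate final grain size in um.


d^2 = 3.6^2 + 2.88*6.1 = 30.528
d = sqrt(30.528) = 5.53 um

5.53


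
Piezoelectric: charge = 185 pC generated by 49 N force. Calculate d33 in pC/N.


d33 = 185 / 49 = 3.8 pC/N

3.8


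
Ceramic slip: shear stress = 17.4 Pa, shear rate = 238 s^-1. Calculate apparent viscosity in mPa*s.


eta = tau/gamma * 1000 = 17.4/238 * 1000 = 73.1 mPa*s

73.1


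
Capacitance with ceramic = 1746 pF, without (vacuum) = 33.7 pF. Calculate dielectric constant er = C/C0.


er = 1746 / 33.7 = 51.81

51.81


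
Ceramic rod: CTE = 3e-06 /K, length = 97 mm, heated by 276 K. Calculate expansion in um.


dL = 3e-06 * 97 * 276 * 1000 = 80.316 um

80.316


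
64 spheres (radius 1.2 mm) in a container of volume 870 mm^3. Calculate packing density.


V_sphere = 4/3*pi*1.2^3 = 7.2382 mm^3
Total V = 64*7.2382 = 463.2448 mm^3
PD = 463.2448 / 870 = 0.532

0.532


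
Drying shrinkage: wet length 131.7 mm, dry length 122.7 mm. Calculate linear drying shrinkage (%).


DS = (131.7 - 122.7) / 131.7 * 100 = 6.83%

6.83


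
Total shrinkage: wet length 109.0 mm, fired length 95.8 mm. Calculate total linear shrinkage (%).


TS = (109.0 - 95.8) / 109.0 * 100 = 12.11%

12.11


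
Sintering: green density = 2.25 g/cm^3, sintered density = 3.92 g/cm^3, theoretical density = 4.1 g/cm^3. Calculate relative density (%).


Relative = 3.92 / 4.1 * 100 = 95.6%

95.6


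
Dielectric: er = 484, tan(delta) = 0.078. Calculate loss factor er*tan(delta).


Loss = 484 * 0.078 = 37.752

37.752


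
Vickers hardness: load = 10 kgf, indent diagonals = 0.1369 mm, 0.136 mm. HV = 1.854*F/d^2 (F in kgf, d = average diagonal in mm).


d_avg = (0.1369+0.136)/2 = 0.13645 mm
HV = 1.854*10/0.13645^2 = 996

996


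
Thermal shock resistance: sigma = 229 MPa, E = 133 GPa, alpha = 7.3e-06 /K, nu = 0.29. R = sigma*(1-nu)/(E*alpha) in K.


R = 229*(1-0.29)/(133*1000*7.3e-06) = 167 K

167


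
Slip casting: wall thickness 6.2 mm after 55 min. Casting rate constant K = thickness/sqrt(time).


K = 6.2 / sqrt(55) = 6.2 / 7.4162 = 0.836 mm/min^0.5

0.836


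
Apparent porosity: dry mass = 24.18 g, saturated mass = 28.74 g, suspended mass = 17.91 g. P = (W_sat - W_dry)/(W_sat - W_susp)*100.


P = (28.74 - 24.18) / (28.74 - 17.91) * 100 = 4.56 / 10.83 * 100 = 42.1%

42.1


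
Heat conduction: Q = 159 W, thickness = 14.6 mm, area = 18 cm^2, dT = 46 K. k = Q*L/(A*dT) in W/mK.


k = 159*14.6/1000/(18/10000*46) = 28.04 W/mK

28.04


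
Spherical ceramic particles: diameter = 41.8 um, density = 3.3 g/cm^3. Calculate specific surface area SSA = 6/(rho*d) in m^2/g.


SSA = 6 / (3.3 * 41.8) = 0.043 m^2/g

0.043


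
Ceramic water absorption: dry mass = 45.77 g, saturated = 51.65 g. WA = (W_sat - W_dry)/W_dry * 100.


WA = (51.65 - 45.77) / 45.77 * 100 = 12.85%

12.85


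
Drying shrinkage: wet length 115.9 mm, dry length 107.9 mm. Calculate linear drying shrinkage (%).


DS = (115.9 - 107.9) / 115.9 * 100 = 6.9%

6.9


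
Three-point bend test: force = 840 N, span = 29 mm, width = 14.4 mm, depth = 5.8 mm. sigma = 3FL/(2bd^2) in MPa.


sigma = 3*840*29/(2*14.4*5.8^2) = 75.4 MPa

75.4


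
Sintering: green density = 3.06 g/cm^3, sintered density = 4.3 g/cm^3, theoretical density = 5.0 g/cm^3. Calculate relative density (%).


Relative = 4.3 / 5.0 * 100 = 86.0%

86.0


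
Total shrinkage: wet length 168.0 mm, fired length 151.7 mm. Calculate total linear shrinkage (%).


TS = (168.0 - 151.7) / 168.0 * 100 = 9.7%

9.7


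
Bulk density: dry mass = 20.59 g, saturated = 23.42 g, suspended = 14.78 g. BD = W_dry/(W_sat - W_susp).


BD = 20.59 / (23.42 - 14.78) = 20.59 / 8.64 = 2.383 g/cm^3

2.383


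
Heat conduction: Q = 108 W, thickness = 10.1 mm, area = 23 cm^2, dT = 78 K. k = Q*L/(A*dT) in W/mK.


k = 108*10.1/1000/(23/10000*78) = 6.08 W/mK

6.08


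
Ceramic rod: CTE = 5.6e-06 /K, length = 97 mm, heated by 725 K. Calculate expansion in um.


dL = 5.6e-06 * 97 * 725 * 1000 = 393.82 um

393.82


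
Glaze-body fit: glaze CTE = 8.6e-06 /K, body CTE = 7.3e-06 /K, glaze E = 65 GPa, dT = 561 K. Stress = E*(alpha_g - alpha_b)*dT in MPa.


Stress = 65*1000*(8.6e-06 - 7.3e-06)*561 = 47.4 MPa

47.4


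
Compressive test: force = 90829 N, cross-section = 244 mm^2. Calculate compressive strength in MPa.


CS = 90829 / 244 = 372.3 MPa

372.3


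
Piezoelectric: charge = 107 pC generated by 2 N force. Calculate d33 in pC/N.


d33 = 107 / 2 = 53.5 pC/N

53.5


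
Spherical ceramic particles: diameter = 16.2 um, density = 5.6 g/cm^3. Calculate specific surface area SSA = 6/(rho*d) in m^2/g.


SSA = 6 / (5.6 * 16.2) = 0.066 m^2/g

0.066


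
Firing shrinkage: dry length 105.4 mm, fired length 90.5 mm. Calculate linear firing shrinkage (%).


FS = (105.4 - 90.5) / 105.4 * 100 = 14.14%

14.14


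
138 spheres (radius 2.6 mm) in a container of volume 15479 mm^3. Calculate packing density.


V_sphere = 4/3*pi*2.6^3 = 73.6222 mm^3
Total V = 138*73.6222 = 10159.8636 mm^3
PD = 10159.8636 / 15479 = 0.656

0.656


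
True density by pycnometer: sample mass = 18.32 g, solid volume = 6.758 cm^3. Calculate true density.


TD = 18.32 / 6.758 = 2.711 g/cm^3

2.711


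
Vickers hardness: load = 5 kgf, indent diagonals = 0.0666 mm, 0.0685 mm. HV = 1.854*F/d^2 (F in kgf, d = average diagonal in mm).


d_avg = (0.0666+0.0685)/2 = 0.06755 mm
HV = 1.854*5/0.06755^2 = 2032

2032


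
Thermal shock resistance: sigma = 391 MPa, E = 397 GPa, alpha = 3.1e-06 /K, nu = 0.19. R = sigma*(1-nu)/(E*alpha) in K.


R = 391*(1-0.19)/(397*1000*3.1e-06) = 257 K

257


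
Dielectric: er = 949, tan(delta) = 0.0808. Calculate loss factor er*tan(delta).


Loss = 949 * 0.0808 = 76.679

76.679


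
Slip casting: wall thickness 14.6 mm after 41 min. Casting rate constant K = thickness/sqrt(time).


K = 14.6 / sqrt(41) = 14.6 / 6.4031 = 2.28 mm/min^0.5

2.28


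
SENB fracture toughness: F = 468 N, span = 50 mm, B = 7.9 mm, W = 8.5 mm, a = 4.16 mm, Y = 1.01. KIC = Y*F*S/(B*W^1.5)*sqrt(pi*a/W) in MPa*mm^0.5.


KIC = 1.01*468*50/(7.9*8.5^1.5)*sqrt(pi*4.16/8.5) = 149.69

149.69


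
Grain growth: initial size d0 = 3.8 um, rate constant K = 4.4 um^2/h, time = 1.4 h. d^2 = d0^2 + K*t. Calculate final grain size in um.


d^2 = 3.8^2 + 4.4*1.4 = 20.6
d = sqrt(20.6) = 4.54 um

4.54


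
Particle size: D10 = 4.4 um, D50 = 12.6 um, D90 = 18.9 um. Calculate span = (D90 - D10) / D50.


Span = (18.9 - 4.4) / 12.6 = 14.5 / 12.6 = 1.151

1.151


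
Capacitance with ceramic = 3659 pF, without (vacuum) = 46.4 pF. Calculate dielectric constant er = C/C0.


er = 3659 / 46.4 = 78.86

78.86


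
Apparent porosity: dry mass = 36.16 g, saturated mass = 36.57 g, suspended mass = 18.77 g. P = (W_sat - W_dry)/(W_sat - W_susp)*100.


P = (36.57 - 36.16) / (36.57 - 18.77) * 100 = 0.41 / 17.8 * 100 = 2.3%

2.3


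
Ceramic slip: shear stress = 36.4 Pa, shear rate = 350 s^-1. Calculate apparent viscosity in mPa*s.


eta = tau/gamma * 1000 = 36.4/350 * 1000 = 104.0 mPa*s

104.0


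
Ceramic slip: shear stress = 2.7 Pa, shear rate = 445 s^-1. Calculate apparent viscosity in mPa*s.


eta = tau/gamma * 1000 = 2.7/445 * 1000 = 6.1 mPa*s

6.1


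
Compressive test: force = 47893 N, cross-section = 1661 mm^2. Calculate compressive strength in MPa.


CS = 47893 / 1661 = 28.8 MPa

28.8


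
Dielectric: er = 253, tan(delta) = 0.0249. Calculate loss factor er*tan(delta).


Loss = 253 * 0.0249 = 6.3

6.3


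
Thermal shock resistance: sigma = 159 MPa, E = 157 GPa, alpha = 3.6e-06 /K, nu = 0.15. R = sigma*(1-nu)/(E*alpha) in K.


R = 159*(1-0.15)/(157*1000*3.6e-06) = 239 K

239


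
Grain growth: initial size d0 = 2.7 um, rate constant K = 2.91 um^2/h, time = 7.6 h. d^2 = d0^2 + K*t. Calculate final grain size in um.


d^2 = 2.7^2 + 2.91*7.6 = 29.406
d = sqrt(29.406) = 5.42 um

5.42


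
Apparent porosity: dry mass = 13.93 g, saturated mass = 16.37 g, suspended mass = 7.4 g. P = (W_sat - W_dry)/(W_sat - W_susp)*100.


P = (16.37 - 13.93) / (16.37 - 7.4) * 100 = 2.44 / 8.97 * 100 = 27.2%

27.2


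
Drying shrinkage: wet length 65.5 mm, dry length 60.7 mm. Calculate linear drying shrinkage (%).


DS = (65.5 - 60.7) / 65.5 * 100 = 7.33%

7.33


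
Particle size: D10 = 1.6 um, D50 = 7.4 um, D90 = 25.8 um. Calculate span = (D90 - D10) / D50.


Span = (25.8 - 1.6) / 7.4 = 24.2 / 7.4 = 3.27

3.27


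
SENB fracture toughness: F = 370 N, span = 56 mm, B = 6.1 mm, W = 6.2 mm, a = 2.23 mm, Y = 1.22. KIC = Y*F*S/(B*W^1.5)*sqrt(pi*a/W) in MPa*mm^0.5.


KIC = 1.22*370*56/(6.1*6.2^1.5)*sqrt(pi*2.23/6.2) = 285.34

285.34


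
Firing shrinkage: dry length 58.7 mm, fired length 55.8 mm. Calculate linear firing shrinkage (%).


FS = (58.7 - 55.8) / 58.7 * 100 = 4.94%

4.94


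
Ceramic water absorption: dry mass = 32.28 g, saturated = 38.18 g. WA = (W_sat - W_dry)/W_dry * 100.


WA = (38.18 - 32.28) / 32.28 * 100 = 18.28%

18.28


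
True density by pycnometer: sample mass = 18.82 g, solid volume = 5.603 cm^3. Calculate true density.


TD = 18.82 / 5.603 = 3.359 g/cm^3

3.359


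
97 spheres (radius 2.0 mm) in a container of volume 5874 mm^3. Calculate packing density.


V_sphere = 4/3*pi*2.0^3 = 33.5103 mm^3
Total V = 97*33.5103 = 3250.4991 mm^3
PD = 3250.4991 / 5874 = 0.553

0.553


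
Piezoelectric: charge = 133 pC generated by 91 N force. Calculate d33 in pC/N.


d33 = 133 / 91 = 1.5 pC/N

1.5


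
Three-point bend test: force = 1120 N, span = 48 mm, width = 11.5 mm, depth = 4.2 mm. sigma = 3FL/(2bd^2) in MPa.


sigma = 3*1120*48/(2*11.5*4.2^2) = 397.5 MPa

397.5


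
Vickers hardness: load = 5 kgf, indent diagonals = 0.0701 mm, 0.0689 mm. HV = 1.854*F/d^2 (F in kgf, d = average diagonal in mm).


d_avg = (0.0701+0.0689)/2 = 0.0695 mm
HV = 1.854*5/0.0695^2 = 1919

1919


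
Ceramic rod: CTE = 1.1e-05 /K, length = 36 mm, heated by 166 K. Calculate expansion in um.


dL = 1.1e-05 * 36 * 166 * 1000 = 65.736 um

65.736


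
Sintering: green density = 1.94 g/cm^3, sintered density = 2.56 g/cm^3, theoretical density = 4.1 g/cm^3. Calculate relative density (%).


Relative = 2.56 / 4.1 * 100 = 62.4%

62.4


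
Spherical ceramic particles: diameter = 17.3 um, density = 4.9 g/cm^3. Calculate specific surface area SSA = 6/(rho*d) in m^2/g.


SSA = 6 / (4.9 * 17.3) = 0.071 m^2/g

0.071


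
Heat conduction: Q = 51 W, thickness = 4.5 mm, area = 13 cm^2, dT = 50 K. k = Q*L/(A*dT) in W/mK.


k = 51*4.5/1000/(13/10000*50) = 3.53 W/mK

3.53


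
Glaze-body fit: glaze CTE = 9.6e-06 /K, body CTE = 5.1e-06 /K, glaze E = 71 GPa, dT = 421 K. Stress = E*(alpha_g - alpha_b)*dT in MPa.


Stress = 71*1000*(9.6e-06 - 5.1e-06)*421 = 134.5 MPa

134.5


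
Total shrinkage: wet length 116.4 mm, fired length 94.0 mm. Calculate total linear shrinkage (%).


TS = (116.4 - 94.0) / 116.4 * 100 = 19.24%

19.24


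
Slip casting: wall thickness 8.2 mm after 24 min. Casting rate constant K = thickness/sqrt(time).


K = 8.2 / sqrt(24) = 8.2 / 4.899 = 1.674 mm/min^0.5

1.674


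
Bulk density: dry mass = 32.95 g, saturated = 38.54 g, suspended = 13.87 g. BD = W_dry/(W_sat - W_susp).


BD = 32.95 / (38.54 - 13.87) = 32.95 / 24.67 = 1.336 g/cm^3

1.336


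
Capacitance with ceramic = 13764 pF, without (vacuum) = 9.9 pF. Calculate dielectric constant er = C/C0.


er = 13764 / 9.9 = 1390.3

1390.3


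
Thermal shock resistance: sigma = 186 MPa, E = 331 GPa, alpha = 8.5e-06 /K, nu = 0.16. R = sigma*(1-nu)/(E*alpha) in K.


R = 186*(1-0.16)/(331*1000*8.5e-06) = 56 K

56


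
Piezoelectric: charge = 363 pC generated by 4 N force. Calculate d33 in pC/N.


d33 = 363 / 4 = 90.8 pC/N

90.8


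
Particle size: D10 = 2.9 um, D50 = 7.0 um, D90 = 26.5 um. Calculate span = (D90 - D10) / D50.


Span = (26.5 - 2.9) / 7.0 = 23.6 / 7.0 = 3.371

3.371


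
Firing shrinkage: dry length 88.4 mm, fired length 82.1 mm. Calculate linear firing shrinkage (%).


FS = (88.4 - 82.1) / 88.4 * 100 = 7.13%

7.13


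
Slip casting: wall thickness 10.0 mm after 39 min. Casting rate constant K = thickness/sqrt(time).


K = 10.0 / sqrt(39) = 10.0 / 6.245 = 1.601 mm/min^0.5

1.601


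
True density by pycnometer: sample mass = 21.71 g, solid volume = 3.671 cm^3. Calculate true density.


TD = 21.71 / 3.671 = 5.914 g/cm^3

5.914


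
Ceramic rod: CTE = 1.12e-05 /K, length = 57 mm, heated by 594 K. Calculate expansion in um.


dL = 1.12e-05 * 57 * 594 * 1000 = 379.21 um

379.21


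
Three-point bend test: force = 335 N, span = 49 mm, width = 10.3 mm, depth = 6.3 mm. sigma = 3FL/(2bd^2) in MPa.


sigma = 3*335*49/(2*10.3*6.3^2) = 60.2 MPa

60.2


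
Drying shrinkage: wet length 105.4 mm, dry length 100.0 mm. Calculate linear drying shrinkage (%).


DS = (105.4 - 100.0) / 105.4 * 100 = 5.12%

5.12


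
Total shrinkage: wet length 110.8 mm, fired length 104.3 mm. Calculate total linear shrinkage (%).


TS = (110.8 - 104.3) / 110.8 * 100 = 5.87%

5.87


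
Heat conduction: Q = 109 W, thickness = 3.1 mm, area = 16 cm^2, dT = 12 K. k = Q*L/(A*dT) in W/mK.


k = 109*3.1/1000/(16/10000*12) = 17.6 W/mK

17.6


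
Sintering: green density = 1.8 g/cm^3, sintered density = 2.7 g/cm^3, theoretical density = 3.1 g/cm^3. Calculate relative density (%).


Relative = 2.7 / 3.1 * 100 = 87.1%

87.1


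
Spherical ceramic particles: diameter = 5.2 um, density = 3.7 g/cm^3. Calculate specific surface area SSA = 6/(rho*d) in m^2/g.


SSA = 6 / (3.7 * 5.2) = 0.312 m^2/g

0.312


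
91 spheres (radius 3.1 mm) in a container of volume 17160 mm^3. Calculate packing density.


V_sphere = 4/3*pi*3.1^3 = 124.7882 mm^3
Total V = 91*124.7882 = 11355.7262 mm^3
PD = 11355.7262 / 17160 = 0.662

0.662


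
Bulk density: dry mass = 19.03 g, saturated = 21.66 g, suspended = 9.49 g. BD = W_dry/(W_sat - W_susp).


BD = 19.03 / (21.66 - 9.49) = 19.03 / 12.17 = 1.564 g/cm^3

1.564


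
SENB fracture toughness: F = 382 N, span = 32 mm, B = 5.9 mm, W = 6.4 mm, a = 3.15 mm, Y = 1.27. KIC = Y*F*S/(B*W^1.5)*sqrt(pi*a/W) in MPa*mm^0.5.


KIC = 1.27*382*32/(5.9*6.4^1.5)*sqrt(pi*3.15/6.4) = 202.09

202.09


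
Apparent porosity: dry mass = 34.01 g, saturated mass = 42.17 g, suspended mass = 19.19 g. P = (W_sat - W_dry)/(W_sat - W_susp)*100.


P = (42.17 - 34.01) / (42.17 - 19.19) * 100 = 8.16 / 22.98 * 100 = 35.5%

35.5


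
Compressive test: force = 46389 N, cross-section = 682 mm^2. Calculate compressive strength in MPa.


CS = 46389 / 682 = 68.0 MPa

68.0


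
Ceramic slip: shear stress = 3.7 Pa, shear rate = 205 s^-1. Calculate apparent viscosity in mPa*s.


eta = tau/gamma * 1000 = 3.7/205 * 1000 = 18.0 mPa*s

18.0


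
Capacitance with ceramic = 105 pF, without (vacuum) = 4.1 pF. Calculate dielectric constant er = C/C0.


er = 105 / 4.1 = 25.61

25.61


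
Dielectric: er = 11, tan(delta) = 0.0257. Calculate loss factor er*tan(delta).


Loss = 11 * 0.0257 = 0.283

0.283


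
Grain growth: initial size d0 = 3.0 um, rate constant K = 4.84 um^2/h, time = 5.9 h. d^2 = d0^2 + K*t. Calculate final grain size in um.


d^2 = 3.0^2 + 4.84*5.9 = 37.556
d = sqrt(37.556) = 6.13 um

6.13
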